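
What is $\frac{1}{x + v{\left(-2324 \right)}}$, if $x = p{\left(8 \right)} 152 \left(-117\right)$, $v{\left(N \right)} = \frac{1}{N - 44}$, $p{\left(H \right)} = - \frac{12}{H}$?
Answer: $\frac{2368}{63168767} \approx 3.7487 \cdot 10^{-5}$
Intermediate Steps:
$v{\left(N \right)} = \frac{1}{-44 + N}$
$x = 26676$ ($x = - \frac{12}{8} \cdot 152 \left(-117\right) = \left(-12\right) \frac{1}{8} \cdot 152 \left(-117\right) = \left(- \frac{3}{2}\right) 152 \left(-117\right) = \left(-228\right) \left(-117\right) = 26676$)
$\frac{1}{x + v{\left(-2324 \right)}} = \frac{1}{26676 + \frac{1}{-44 - 2324}} = \frac{1}{26676 + \frac{1}{-2368}} = \frac{1}{26676 - \frac{1}{2368}} = \frac{1}{\frac{63168767}{2368}} = \frac{2368}{63168767}$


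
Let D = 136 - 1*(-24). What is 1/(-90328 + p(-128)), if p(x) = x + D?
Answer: -1/90296 ≈ -1.1075e-5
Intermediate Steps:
D = 160 (D = 136 + 24 = 160)
p(x) = 160 + x (p(x) = x + 160 = 160 + x)
1/(-90328 + p(-128)) = 1/(-90328 + (160 - 128)) = 1/(-90328 + 32) = 1/(-90296) = -1/90296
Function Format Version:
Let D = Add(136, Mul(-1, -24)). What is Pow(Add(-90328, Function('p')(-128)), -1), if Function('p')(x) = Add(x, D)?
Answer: Rational(-1, 90296) ≈ -1.1075e-5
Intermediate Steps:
D = 160 (D = Add(136, 24) = 160)
Function('p')(x) = Add(160, x) (Function('p')(x) = Add(x, 160) = Add(160, x))
Pow(Add(-90328, Function('p')(-128)), -1) = Pow(Add(-90328, Add(160, -128)), -1) = Pow(Add(-90328, 32), -1) = Pow(-90296, -1) = Rational(-1, 90296)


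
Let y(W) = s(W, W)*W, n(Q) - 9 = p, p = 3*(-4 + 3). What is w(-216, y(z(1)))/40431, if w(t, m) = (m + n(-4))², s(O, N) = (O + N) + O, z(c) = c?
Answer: 27/13477 ≈ 0.0020034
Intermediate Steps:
p = -3 (p = 3*(-1) = -3)
n(Q) = 6 (n(Q) = 9 - 3 = 6)
s(O, N) = N + 2*O (s(O, N) = (N + O) + O = N + 2*O)
y(W) = 3*W² (y(W) = (W + 2*W)*W = (3*W)*W = 3*W²)
w(t, m) = (6 + m)² (w(t, m) = (m + 6)² = (6 + m)²)
w(-216, y(z(1)))/40431 = (6 + 3*1²)²/40431 = (6 + 3*1)²*(1/40431) = (6 + 3)²*(1/40431) = 9²*(1/40431) = 81*(1/40431) = 27/13477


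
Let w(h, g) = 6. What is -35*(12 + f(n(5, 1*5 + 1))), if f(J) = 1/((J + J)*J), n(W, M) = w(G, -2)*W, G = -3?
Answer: -151207/360 ≈ -420.02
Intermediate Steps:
n(W, M) = 6*W
f(J) = 1/(2*J²) (f(J) = 1/(((2*J))*J) = (1/(2*J))/J = 1/(2*J²))
-35*(12 + f(n(5, 1*5 + 1))) = -35*(12 + 1/(2*(6*5)²)) = -35*(12 + (½)/30²) = -35*(12 + (½)*(1/900)) = -35*(12 + 1/1800) = -35*21601/1800 = -151207/360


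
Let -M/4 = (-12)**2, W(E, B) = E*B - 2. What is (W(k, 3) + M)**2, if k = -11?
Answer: 373321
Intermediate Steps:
W(E, B) = -2 + B*E (W(E, B) = B*E - 2 = -2 + B*E)
M = -576 (M = -4*(-12)**2 = -4*144 = -576)
(W(k, 3) + M)**2 = ((-2 + 3*(-11)) - 576)**2 = ((-2 - 33) - 576)**2 = (-35 - 576)**2 = (-611)**2 = 373321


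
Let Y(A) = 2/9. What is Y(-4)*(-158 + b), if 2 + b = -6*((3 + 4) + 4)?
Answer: -452/9 ≈ -50.222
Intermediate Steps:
b = -68 (b = -2 - 6*((3 + 4) + 4) = -2 - 6*(7 + 4) = -2 - 6*11 = -2 - 66 = -68)
Y(A) = 2/9 (Y(A) = 2*(⅑) = 2/9)
Y(-4)*(-158 + b) = 2*(-158 - 68)/9 = (2/9)*(-226) = -452/9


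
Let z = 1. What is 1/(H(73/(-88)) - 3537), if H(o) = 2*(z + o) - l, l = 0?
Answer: -44/155613 ≈ -0.00028275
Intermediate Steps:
H(o) = 2 + 2*o (H(o) = 2*(1 + o) - 1*0 = (2 + 2*o) + 0 = 2 + 2*o)
1/(H(73/(-88)) - 3537) = 1/((2 + 2*(73/(-88))) - 3537) = 1/((2 + 2*(73*(-1/88))) - 3537) = 1/((2 + 2*(-73/88)) - 3537) = 1/((2 - 73/44) - 3537) = 1/(15/44 - 3537) = 1/(-155613/44) = -44/155613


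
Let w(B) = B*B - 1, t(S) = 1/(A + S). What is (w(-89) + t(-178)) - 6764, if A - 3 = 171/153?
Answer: 3417119/2956 ≈ 1156.0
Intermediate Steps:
A = 70/17 (A = 3 + 171/153 = 3 + 171*(1/153) = 3 + 19/17 = 70/17 ≈ 4.1176)
t(S) = 1/(70/17 + S)
w(B) = -1 + B² (w(B) = B² - 1 = -1 + B²)
(w(-89) + t(-178)) - 6764 = ((-1 + (-89)²) + 17/(70 + 17*(-178))) - 6764 = ((-1 + 7921) + 17/(70 - 3026)) - 6764 = (7920 + 17/(-2956)) - 6764 = (7920 + 17*(-1/2956)) - 6764 = (7920 - 17/2956) - 6764 = 23411503/2956 - 6764 = 3417119/2956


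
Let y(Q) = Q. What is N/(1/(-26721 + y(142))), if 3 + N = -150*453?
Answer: 1806122787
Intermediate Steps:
N = -67953 (N = -3 - 150*453 = -3 - 67950 = -67953)
N/(1/(-26721 + y(142))) = -67953/(1/(-26721 + 142)) = -67953/(1/(-26579)) = -67953/(-1/26579) = -67953*(-26579) = 1806122787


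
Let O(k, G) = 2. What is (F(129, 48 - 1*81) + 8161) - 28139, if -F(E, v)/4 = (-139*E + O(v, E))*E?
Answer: 9231386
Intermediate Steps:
F(E, v) = -4*E*(2 - 139*E) (F(E, v) = -4*(-139*E + 2)*E = -4*(2 - 139*E)*E = -4*E*(2 - 139*E))
(F(129, 48 - 1*81) + 8161) - 28139 = (4*129*(-2 + 139*129) + 8161) - 28139 = (4*129*(-2 + 17931) + 8161) - 28139 = (4*129*17929 + 8161) - 28139 = (9251364 + 8161) - 28139 = 9259525 - 28139 = 9231386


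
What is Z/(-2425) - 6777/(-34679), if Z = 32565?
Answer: -222577482/16819315 ≈ -13.233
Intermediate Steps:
Z/(-2425) - 6777/(-34679) = 32565/(-2425) - 6777/(-34679) = 32565*(-1/2425) - 6777*(-1/34679) = -6513/485 + 6777/34679 = -222577482/16819315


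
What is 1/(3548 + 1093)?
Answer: 1/4641 ≈ 0.00021547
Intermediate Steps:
1/(3548 + 1093) = 1/4641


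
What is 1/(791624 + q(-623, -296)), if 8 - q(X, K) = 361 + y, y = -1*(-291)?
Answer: 1/790980 ≈ 1.2643e-6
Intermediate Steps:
y = 291
q(X, K) = -644 (q(X, K) = 8 - (361 + 291) = 8 - 1*652 = 8 - 652 = -644)
1/(791624 + q(-623, -296)) = 1/(791624 - 644) = 1/790980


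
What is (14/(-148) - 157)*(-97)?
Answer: 1127625/74 ≈ 15238.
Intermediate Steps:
(14/(-148) - 157)*(-97) = (14*(-1/148) - 157)*(-97) = (-7/74 - 157)*(-97) = -11625/74*(-97) = 1127625/74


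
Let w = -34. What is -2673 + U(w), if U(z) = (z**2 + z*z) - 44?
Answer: -405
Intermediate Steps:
U(z) = -44 + 2*z**2 (U(z) = (z**2 + z**2) - 44 = 2*z**2 - 44 = -44 + 2*z**2)
-2673 + U(w) = -2673 + (-44 + 2*(-34)**2) = -2673 + (-44 + 2*1156) = -2673 + (-44 + 2312) = -2673 + 2268 = -405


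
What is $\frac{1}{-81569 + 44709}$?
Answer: $- \frac{1}{36860} \approx -2.713 \cdot 10^{-5}$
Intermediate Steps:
$\frac{1}{-81569 + 44709} = \frac{1}{-36860} = - \frac{1}{36860}$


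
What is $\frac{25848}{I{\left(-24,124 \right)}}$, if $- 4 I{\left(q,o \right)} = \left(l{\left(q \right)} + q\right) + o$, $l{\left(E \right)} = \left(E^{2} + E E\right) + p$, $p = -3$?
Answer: $- \frac{103392}{1249} \approx -82.78$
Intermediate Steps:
$l{\left(E \right)} = -3 + 2 E^{2}$ ($l{\left(E \right)} = \left(E^{2} + E E\right) - 3 = \left(E^{2} + E^{2}\right) - 3 = 2 E^{2} - 3 = -3 + 2 E^{2}$)
$I{\left(q,o \right)} = \frac{3}{4} - \frac{q^{2}}{2} - \frac{o}{4} - \frac{q}{4}$ ($I{\left(q,o \right)} = - \frac{\left(\left(-3 + 2 q^{2}\right) + q\right) + o}{4} = - \frac{\left(-3 + q + 2 q^{2}\right) + o}{4} = - \frac{-3 + o + q + 2 q^{2}}{4} = \frac{3}{4} - \frac{q^{2}}{2} - \frac{o}{4} - \frac{q}{4}$)
$\frac{25848}{I{\left(-24,124 \right)}} = \frac{25848}{\frac{3}{4} - \frac{\left(-24\right)^{2}}{2} - 31 - -6} = \frac{25848}{\frac{3}{4} - 288 - 31 + 6} = \frac{25848}{- \frac{1249}{4}} = 25848 \left(- \frac{4}{1249}\right) = - \frac{103392}{1249}$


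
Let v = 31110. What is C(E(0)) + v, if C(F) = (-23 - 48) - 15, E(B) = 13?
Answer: 31024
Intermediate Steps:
C(F) = -86 (C(F) = -71 - 15 = -86)
C(E(0)) + v = -86 + 31110 = 31024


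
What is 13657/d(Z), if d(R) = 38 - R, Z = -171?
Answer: 13657/209 ≈ 65.344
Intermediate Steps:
13657/d(Z) = 13657/(38 - 1*(-171)) = 13657/(38 + 171) = 13657/209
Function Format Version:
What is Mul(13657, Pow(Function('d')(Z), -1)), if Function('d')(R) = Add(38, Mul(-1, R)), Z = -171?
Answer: Rational(13657, 209) ≈ 65.344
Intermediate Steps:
Mul(13657, Pow(Function('d')(Z), -1)) = Mul(13657, Pow(Add(38, Mul(-1, -171)), -1)) = Mul(13657, Pow(Add(38, 171), -1)) = Mul(13657, Pow(209, -1)) = Mul(13657, Rational(1, 209)) = Rational(13657, 209)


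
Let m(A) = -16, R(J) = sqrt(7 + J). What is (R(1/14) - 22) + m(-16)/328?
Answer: -904/41 + 3*sqrt(154)/14 ≈ -19.390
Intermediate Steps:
(R(1/14) - 22) + m(-16)/328 = (sqrt(7 + 1/14) - 22) - 16/328 = (sqrt(7 + 1/14) - 22) - 16*1/328 = (sqrt(99/14) - 22) - 2/41 = (3*sqrt(154)/14 - 22) - 2/41 = (-22 + 3*sqrt(154)/14) - 2/41 = -904/41 + 3*sqrt(154)/14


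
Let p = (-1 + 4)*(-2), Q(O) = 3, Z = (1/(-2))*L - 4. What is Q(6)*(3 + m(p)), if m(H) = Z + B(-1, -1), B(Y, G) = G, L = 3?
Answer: -21/2 ≈ -10.500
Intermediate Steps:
Z = -11/2 (Z = (1/(-2))*3 - 4 = (1*(-½))*3 - 4 = -½*3 - 4 = -3/2 - 4 = -11/2 ≈ -5.5000)
p = -6 (p = 3*(-2) = -6)
m(H) = -13/2 (m(H) = -11/2 - 1 = -13/2)
Q(6)*(3 + m(p)) = 3*(3 - 13/2) = 3*(-7/2) = -21/2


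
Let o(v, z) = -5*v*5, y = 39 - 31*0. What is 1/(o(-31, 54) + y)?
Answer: 1/814 ≈ 0.0012285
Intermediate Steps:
y = 39 (y = 39 + 0 = 39)
o(v, z) = -25*v
1/(o(-31, 54) + y) = 1/(-25*(-31) + 39) = 1/(775 + 39) = 1/814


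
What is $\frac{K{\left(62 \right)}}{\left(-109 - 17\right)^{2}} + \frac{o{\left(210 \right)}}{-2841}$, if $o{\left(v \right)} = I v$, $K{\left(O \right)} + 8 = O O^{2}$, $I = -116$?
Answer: $\frac{9850060}{417627} \approx 23.586$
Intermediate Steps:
$K{\left(O \right)} = -8 + O^{3}$ ($K{\left(O \right)} = -8 + O O^{2} = -8 + O^{3}$)
$o{\left(v \right)} = - 116 v$
$\frac{K{\left(62 \right)}}{\left(-109 - 17\right)^{2}} + \frac{o{\left(210 \right)}}{-2841} = \frac{-8 + 62^{3}}{\left(-109 - 17\right)^{2}} + \frac{\left(-116\right) 210}{-2841} = \frac{-8 + 238328}{\left(-126\right)^{2}} - - \frac{8120}{947} = \frac{238320}{15876} + \frac{8120}{947} = 238320 \cdot \frac{1}{15876} + \frac{8120}{947} = \frac{6620}{441} + \frac{8120}{947} = \frac{9850060}{417627}$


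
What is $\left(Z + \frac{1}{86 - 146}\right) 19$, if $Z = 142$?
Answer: $\frac{161861}{60} \approx 2697.7$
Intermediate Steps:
$\left(Z + \frac{1}{86 - 146}\right) 19 = \left(142 + \frac{1}{86 - 146}\right) 19 = \left(142 + \frac{1}{-60}\right) 19 = \left(142 - \frac{1}{60}\right) 19 = \frac{8519}{60} \cdot 19 = \frac{161861}{60}$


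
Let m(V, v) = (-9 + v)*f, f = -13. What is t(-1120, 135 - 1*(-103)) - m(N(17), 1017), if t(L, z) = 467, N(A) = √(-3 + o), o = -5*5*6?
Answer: 13571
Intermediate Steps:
o = -150 (o = -25*6 = -150)
N(A) = 3*I*√17 (N(A) = √(-3 - 150) = √(-153) = 3*I*√17)
m(V, v) = 117 - 13*v (m(V, v) = (-9 + v)*(-13) = 117 - 13*v)
t(-1120, 135 - 1*(-103)) - m(N(17), 1017) = 467 - (117 - 13*1017) = 467 - (117 - 13221) = 467 - 1*(-13104) = 467 + 13104 = 13571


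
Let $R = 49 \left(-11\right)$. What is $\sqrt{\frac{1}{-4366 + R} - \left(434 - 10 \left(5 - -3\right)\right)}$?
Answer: $\frac{i \sqrt{946322195}}{1635} \approx 18.815 i$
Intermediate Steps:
$R = -539$
$\sqrt{\frac{1}{-4366 + R} - \left(434 - 10 \left(5 - -3\right)\right)} = \sqrt{\frac{1}{-4366 - 539} - \left(434 - 10 \left(5 - -3\right)\right)} = \sqrt{\frac{1}{-4905} - \left(434 - 10 \left(5 + 3\right)\right)} = \sqrt{- \frac{1}{4905} + \left(-434 + 10 \cdot 8\right)} = \sqrt{- \frac{1}{4905} + \left(-434 + 80\right)} = \sqrt{- \frac{1}{4905} - 354} = \sqrt{- \frac{1736371}{4905}} = \frac{i \sqrt{946322195}}{1635}$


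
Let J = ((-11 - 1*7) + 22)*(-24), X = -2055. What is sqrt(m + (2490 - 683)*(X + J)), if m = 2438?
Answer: I*sqrt(3884419) ≈ 1970.9*I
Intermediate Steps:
J = -96 (J = ((-11 - 7) + 22)*(-24) = (-18 + 22)*(-24) = 4*(-24) = -96)
sqrt(m + (2490 - 683)*(X + J)) = sqrt(2438 + (2490 - 683)*(-2055 - 96)) = sqrt(2438 + 1807*(-2151)) = sqrt(2438 - 3886857) = sqrt(-3884419) = I*sqrt(3884419)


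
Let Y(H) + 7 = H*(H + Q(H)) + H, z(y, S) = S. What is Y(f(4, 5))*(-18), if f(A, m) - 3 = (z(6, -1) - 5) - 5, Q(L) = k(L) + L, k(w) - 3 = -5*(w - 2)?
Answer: 5598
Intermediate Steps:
k(w) = 13 - 5*w (k(w) = 3 - 5*(w - 2) = 3 - 5*(-2 + w) = 3 + (10 - 5*w) = 13 - 5*w)
Q(L) = 13 - 4*L (Q(L) = (13 - 5*L) + L = 13 - 4*L)
f(A, m) = -8 (f(A, m) = 3 + ((-1 - 5) - 5) = 3 + (-6 - 5) = 3 - 11 = -8)
Y(H) = -7 + H + H*(13 - 3*H) (Y(H) = -7 + (H*(H + (13 - 4*H)) + H) = -7 + (H*(13 - 3*H) + H) = -7 + (H + H*(13 - 3*H)) = -7 + H + H*(13 - 3*H))
Y(f(4, 5))*(-18) = (-7 - 3*(-8)² + 14*(-8))*(-18) = (-7 - 3*64 - 112)*(-18) = (-7 - 192 - 112)*(-18) = -311*(-18) = 5598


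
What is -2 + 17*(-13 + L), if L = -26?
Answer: -665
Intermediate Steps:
-2 + 17*(-13 + L) = -2 + 17*(-13 - 26) = -2 + 17*(-39) = -2 - 663 = -665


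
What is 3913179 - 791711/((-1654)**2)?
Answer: 10705345609453/2735716 ≈ 3.9132e+6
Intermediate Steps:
3913179 - 791711/((-1654)**2) = 3913179 - 791711/2735716 = 10705345609453/2735716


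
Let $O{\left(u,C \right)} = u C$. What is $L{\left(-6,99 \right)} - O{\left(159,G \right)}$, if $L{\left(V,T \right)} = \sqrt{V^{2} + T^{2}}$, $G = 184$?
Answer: $-29256 + 3 \sqrt{1093} \approx -29157.0$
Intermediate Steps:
$O{\left(u,C \right)} = C u$
$L{\left(V,T \right)} = \sqrt{T^{2} + V^{2}}$
$L{\left(-6,99 \right)} - O{\left(159,G \right)} = \sqrt{99^{2} + \left(-6\right)^{2}} - 184 \cdot 159 = \sqrt{9801 + 36} - 29256 = \sqrt{9837} - 29256 = 3 \sqrt{1093} - 29256 = -29256 + 3 \sqrt{1093}$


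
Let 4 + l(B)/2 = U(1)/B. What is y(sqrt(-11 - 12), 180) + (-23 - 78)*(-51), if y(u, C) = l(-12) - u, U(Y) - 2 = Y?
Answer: 10285/2 - I*sqrt(23) ≈ 5142.5 - 4.7958*I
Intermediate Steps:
U(Y) = 2 + Y
l(B) = -8 + 6/B (l(B) = -8 + 2*((2 + 1)/B) = -8 + 2*(3/B) = -8 + 6/B)
y(u, C) = -17/2 - u (y(u, C) = (-8 + 6/(-12)) - u = (-8 + 6*(-1/12)) - u = (-8 - 1/2) - u = -17/2 - u)
y(sqrt(-11 - 12), 180) + (-23 - 78)*(-51) = (-17/2 - sqrt(-11 - 12)) + (-23 - 78)*(-51) = (-17/2 - sqrt(-23)) - 101*(-51) = (-17/2 - I*sqrt(23)) + 5151 = 10285/2 - I*sqrt(23)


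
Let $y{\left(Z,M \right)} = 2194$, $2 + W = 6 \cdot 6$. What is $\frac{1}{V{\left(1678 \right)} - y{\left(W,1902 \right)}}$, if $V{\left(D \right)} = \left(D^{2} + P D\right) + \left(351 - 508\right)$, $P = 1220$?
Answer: $\frac{1}{4860493} \approx 2.0574 \cdot 10^{-7}$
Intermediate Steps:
$W = 34$ ($W = -2 + 6 \cdot 6 = -2 + 36 = 34$)
$V{\left(D \right)} = -157 + D^{2} + 1220 D$ ($V{\left(D \right)} = \left(D^{2} + 1220 D\right) + \left(351 - 508\right) = \left(D^{2} + 1220 D\right) - 157 = -157 + D^{2} + 1220 D$)
$\frac{1}{V{\left(1678 \right)} - y{\left(W,1902 \right)}} = \frac{1}{\left(-157 + 1678^{2} + 1220 \cdot 1678\right) - 2194} = \frac{1}{\left(-157 + 2815684 + 2047160\right) - 2194} = \frac{1}{4862687 - 2194} = \frac{1}{4860493}$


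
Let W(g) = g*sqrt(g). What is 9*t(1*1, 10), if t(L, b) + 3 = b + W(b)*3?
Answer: 63 + 270*sqrt(10) ≈ 916.81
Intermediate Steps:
W(g) = g**(3/2)
t(L, b) = -3 + b + 3*b**(3/2) (t(L, b) = -3 + (b + b**(3/2)*3) = -3 + (b + 3*b**(3/2)) = -3 + b + 3*b**(3/2))
9*t(1*1, 10) = 9*(-3 + 10 + 3*10**(3/2)) = 9*(-3 + 10 + 3*(10*sqrt(10))) = 9*(-3 + 10 + 30*sqrt(10)) = 9*(7 + 30*sqrt(10)) = 63 + 270*sqrt(10)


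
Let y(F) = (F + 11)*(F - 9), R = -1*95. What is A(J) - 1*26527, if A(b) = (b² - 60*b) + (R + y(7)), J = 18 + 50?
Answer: -26114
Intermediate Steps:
R = -95
J = 68
y(F) = (-9 + F)*(11 + F) (y(F) = (11 + F)*(-9 + F) = (-9 + F)*(11 + F))
A(b) = -131 + b² - 60*b (A(b) = (b² - 60*b) + (-95 + (-99 + 7² + 2*7)) = (b² - 60*b) + (-95 + (-99 + 49 + 14)) = (b² - 60*b) + (-95 - 36) = (b² - 60*b) - 131 = -131 + b² - 60*b)
A(J) - 1*26527 = (-131 + 68² - 60*68) - 1*26527 = (-131 + 4624 - 4080) - 26527 = 413 - 26527 = -26114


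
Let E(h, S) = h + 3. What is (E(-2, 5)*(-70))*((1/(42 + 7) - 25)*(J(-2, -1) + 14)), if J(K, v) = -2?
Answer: 146880/7 ≈ 20983.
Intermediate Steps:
E(h, S) = 3 + h
(E(-2, 5)*(-70))*((1/(42 + 7) - 25)*(J(-2, -1) + 14)) = ((3 - 2)*(-70))*((1/(42 + 7) - 25)*(-2 + 14)) = (1*(-70))*((1/49 - 25)*12) = -70*(1/49 - 25)*12 = -(-12240)*12/7 = -70*(-14688/49) = 146880/7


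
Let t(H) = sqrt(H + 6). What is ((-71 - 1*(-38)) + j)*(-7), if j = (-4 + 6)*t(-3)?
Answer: 231 - 14*sqrt(3) ≈ 206.75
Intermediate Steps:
t(H) = sqrt(6 + H)
j = 2*sqrt(3) (j = (-4 + 6)*sqrt(6 - 3) = 2*sqrt(3) ≈ 3.4641)
((-71 - 1*(-38)) + j)*(-7) = ((-71 - 1*(-38)) + 2*sqrt(3))*(-7) = ((-71 + 38) + 2*sqrt(3))*(-7) = (-33 + 2*sqrt(3))*(-7) = 231 - 14*sqrt(3)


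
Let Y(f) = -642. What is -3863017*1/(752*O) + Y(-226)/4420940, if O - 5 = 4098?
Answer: -4270036809683/3410153962160 ≈ -1.2522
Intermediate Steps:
O = 4103 (O = 5 + 4098 = 4103)
-3863017*1/(752*O) + Y(-226)/4420940 = -3863017/(4103*752) - 642/4420940 = -3863017/3085456 - 642*1/4420940 = -3863017*1/3085456 - 321/2210470 = -3863017/3085456 - 321/2210470 = -4270036809683/3410153962160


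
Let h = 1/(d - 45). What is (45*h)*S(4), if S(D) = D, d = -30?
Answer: -12/5 ≈ -2.4000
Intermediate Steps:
h = -1/75 (h = 1/(-30 - 45) = 1/(-75) = -1/75 ≈ -0.013333)
(45*h)*S(4) = (45*(-1/75))*4 = -⅗*4 = -12/5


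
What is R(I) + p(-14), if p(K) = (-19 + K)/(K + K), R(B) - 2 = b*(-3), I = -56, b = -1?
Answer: 173/28 ≈ 6.1786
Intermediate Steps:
R(B) = 5 (R(B) = 2 - 1*(-3) = 2 + 3 = 5)
p(K) = (-19 + K)/(2*K) (p(K) = (-19 + K)/((2*K)) = (-19 + K)*(1/(2*K)) = (-19 + K)/(2*K))
R(I) + p(-14) = 5 + (1/2)*(-19 - 14)/(-14) = 5 + (1/2)*(-1/14)*(-33) = 5 + 33/28 = 173/28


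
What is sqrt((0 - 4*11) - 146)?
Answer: I*sqrt(190) ≈ 13.784*I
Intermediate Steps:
sqrt((0 - 4*11) - 146) = sqrt((0 - 44) - 146) = sqrt(-44 - 146) = sqrt(-190) = I*sqrt(190)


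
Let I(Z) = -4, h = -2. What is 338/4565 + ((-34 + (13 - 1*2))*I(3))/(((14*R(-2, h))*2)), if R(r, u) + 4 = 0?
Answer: -95531/127820 ≈ -0.74739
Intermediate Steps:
R(r, u) = -4 (R(r, u) = -4 + 0 = -4)
338/4565 + ((-34 + (13 - 1*2))*I(3))/(((14*R(-2, h))*2)) = 338/4565 + ((-34 + (13 - 1*2))*(-4))/(((14*(-4))*2)) = 338*(1/4565) + ((-34 + (13 - 2))*(-4))/((-56*2)) = 338/4565 + ((-34 + 11)*(-4))/(-112) = 338/4565 - 23*(-4)*(-1/112) = 338/4565 + 92*(-1/112) = 338/4565 - 23/28 = -95531/127820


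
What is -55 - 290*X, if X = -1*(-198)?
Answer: -57475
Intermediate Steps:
X = 198
-55 - 290*X = -55 - 290*198 = -55 - 57420 = -57475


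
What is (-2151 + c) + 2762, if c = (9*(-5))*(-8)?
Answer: 971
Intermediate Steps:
c = 360 (c = -45*(-8) = 360)
(-2151 + c) + 2762 = (-2151 + 360) + 2762 = -1791 + 2762 = 971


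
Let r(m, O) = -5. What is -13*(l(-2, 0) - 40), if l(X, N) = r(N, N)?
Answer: 585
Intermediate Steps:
l(X, N) = -5
-13*(l(-2, 0) - 40) = -13*(-5 - 40) = -13*(-45) = 585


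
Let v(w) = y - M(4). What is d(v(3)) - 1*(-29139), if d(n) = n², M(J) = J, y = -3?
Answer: 29188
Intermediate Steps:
v(w) = -7 (v(w) = -3 - 1*4 = -3 - 4 = -7)
d(v(3)) - 1*(-29139) = (-7)² - 1*(-29139) = 49 + 29139 = 29188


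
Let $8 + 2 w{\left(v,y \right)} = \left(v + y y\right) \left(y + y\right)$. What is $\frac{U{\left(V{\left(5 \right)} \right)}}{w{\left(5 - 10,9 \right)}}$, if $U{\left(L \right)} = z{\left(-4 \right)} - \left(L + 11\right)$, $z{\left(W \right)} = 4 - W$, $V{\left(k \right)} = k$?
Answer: $- \frac{1}{85} \approx -0.011765$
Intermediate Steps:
$w{\left(v,y \right)} = -4 + y \left(v + y^{2}\right)$ ($w{\left(v,y \right)} = -4 + \frac{\left(v + y y\right) \left(y + y\right)}{2} = -4 + \frac{\left(v + y^{2}\right) 2 y}{2} = -4 + \frac{2 y \left(v + y^{2}\right)}{2} = -4 + y \left(v + y^{2}\right)$)
$U{\left(L \right)} = -3 - L$ ($U{\left(L \right)} = \left(4 - -4\right) - \left(L + 11\right) = \left(4 + 4\right) - \left(11 + L\right) = 8 - \left(11 + L\right) = -3 - L$)
$\frac{U{\left(V{\left(5 \right)} \right)}}{w{\left(5 - 10,9 \right)}} = \frac{-3 - 5}{-4 + 9^{3} + \left(5 - 10\right) 9} = \frac{-3 - 5}{-4 + 729 - 45} = - \frac{8}{-4 + 729 - 45} = - \frac{8}{680} = \left(-8\right) \frac{1}{680} = - \frac{1}{85}$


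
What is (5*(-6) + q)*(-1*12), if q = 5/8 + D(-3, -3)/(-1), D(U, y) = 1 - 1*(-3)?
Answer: 801/2 ≈ 400.50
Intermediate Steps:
D(U, y) = 4 (D(U, y) = 1 + 3 = 4)
q = -27/8 (q = 5/8 + 4/(-1) = 5*(⅛) + 4*(-1) = 5/8 - 4 = -27/8 ≈ -3.3750)
(5*(-6) + q)*(-1*12) = (5*(-6) - 27/8)*(-1*12) = (-30 - 27/8)*(-12) = -267/8*(-12) = 801/2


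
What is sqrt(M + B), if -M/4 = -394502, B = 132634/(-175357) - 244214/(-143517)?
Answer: 38*sqrt(313328183347972425633)/535461927 ≈ 1256.2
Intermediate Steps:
B = 506157460/535461927 (B = 132634*(-1/175357) - 244214*(-1/143517) = -2822/3731 + 244214/143517 = 506157460/535461927 ≈ 0.94527)
M = 1578008 (M = -4*(-394502) = 1578008)
sqrt(M + B) = sqrt(1578008 + 506157460/535461927) = sqrt(844963710658876/535461927) = 38*sqrt(313328183347972425633)/535461927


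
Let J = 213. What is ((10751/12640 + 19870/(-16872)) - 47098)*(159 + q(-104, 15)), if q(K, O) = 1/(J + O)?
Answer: -45516943026964913/6077969280 ≈ -7.4888e+6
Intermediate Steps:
q(K, O) = 1/(213 + O)
((10751/12640 + 19870/(-16872)) - 47098)*(159 + q(-104, 15)) = ((10751/12640 + 19870/(-16872)) - 47098)*(159 + 1/(213 + 15)) = ((10751*(1/12640) + 19870*(-1/16872)) - 47098)*(159 + 1/228) = ((10751/12640 - 9935/8436) - 47098)*(159 + 1/228) = (-8720741/26657760 - 47098)*(36253/228) = -1255535901221/26657760*36253/228 = -45516943026964913/6077969280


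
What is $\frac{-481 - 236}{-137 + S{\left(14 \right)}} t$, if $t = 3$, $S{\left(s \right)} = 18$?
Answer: $\frac{2151}{119} \approx 18.076$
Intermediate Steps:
$\frac{-481 - 236}{-137 + S{\left(14 \right)}} t = \frac{-481 - 236}{-137 + 18} \cdot 3 = - \frac{717}{-119} \cdot 3 = \left(-717\right) \left(- \frac{1}{119}\right) 3 = \frac{717}{119} \cdot 3 = \frac{2151}{119}$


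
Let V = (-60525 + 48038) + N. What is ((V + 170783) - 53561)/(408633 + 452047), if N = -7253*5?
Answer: 6847/86068 ≈ 0.079553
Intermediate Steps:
N = -36265
V = -48752 (V = (-60525 + 48038) - 36265 = -12487 - 36265 = -48752)
((V + 170783) - 53561)/(408633 + 452047) = ((-48752 + 170783) - 53561)/(408633 + 452047) = (122031 - 53561)/860680 = 68470*(1/860680) = 6847/86068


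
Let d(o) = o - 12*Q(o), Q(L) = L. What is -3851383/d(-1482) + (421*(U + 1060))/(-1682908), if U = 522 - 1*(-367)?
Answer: -3247449762761/13717383108 ≈ -236.74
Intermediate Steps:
U = 889 (U = 522 + 367 = 889)
d(o) = -11*o (d(o) = o - 12*o = -11*o)
-3851383/d(-1482) + (421*(U + 1060))/(-1682908) = -3851383/((-11*(-1482))) + (421*(889 + 1060))/(-1682908) = -3851383/16302 + (421*1949)*(-1/1682908) = -3851383*1/16302 + 820529*(-1/1682908) = -3851383/16302 - 820529/1682908 = -3247449762761/13717383108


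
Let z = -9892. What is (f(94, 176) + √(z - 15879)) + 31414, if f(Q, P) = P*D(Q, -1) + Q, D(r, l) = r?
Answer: 48052 + I*√25771 ≈ 48052.0 + 160.53*I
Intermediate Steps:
f(Q, P) = Q + P*Q (f(Q, P) = P*Q + Q = Q + P*Q)
(f(94, 176) + √(z - 15879)) + 31414 = (94*(1 + 176) + √(-9892 - 15879)) + 31414 = (94*177 + √(-25771)) + 31414 = (16638 + I*√25771) + 31414 = 48052 + I*√25771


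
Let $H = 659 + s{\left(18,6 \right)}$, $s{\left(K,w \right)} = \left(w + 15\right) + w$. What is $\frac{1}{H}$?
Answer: $\frac{1}{686} \approx 0.0014577$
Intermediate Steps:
$s{\left(K,w \right)} = 15 + 2 w$ ($s{\left(K,w \right)} = \left(15 + w\right) + w = 15 + 2 w$)
$H = 686$ ($H = 659 + \left(15 + 2 \cdot 6\right) = 659 + \left(15 + 12\right) = 659 + 27 = 686$)
$\frac{1}{H} = \frac{1}{686}$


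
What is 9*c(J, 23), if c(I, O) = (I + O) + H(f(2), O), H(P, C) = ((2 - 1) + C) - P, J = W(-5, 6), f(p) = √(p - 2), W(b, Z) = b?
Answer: 378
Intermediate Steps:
f(p) = √(-2 + p)
J = -5
H(P, C) = 1 + C - P (H(P, C) = (1 + C) - P = 1 + C - P)
c(I, O) = 1 + I + 2*O (c(I, O) = (I + O) + (1 + O - √(-2 + 2)) = (I + O) + (1 + O - √0) = (I + O) + (1 + O - 1*0) = (I + O) + (1 + O + 0) = (I + O) + (1 + O) = 1 + I + 2*O)
9*c(J, 23) = 9*(1 - 5 + 2*23) = 9*(1 - 5 + 46) = 9*42 = 378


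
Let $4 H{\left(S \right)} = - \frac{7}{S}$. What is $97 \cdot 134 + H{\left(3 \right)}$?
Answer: $\frac{155969}{12} \approx 12997.0$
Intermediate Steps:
$H{\left(S \right)} = - \frac{7}{4 S}$ ($H{\left(S \right)} = \frac{\left(-7\right) \frac{1}{S}}{4} = - \frac{7}{4 S}$)
$97 \cdot 134 + H{\left(3 \right)} = 97 \cdot 134 - \frac{7}{4 \cdot 3} = 12998 - \frac{7}{12} = \frac{155969}{12}$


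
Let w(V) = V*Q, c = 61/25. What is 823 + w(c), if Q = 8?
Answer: 21063/25 ≈ 842.52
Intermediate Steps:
c = 61/25 (c = 61*(1/25) = 61/25 ≈ 2.4400)
w(V) = 8*V (w(V) = V*8 = 8*V)
823 + w(c) = 823 + 8*(61/25) = 823 + 488/25 = 21063/25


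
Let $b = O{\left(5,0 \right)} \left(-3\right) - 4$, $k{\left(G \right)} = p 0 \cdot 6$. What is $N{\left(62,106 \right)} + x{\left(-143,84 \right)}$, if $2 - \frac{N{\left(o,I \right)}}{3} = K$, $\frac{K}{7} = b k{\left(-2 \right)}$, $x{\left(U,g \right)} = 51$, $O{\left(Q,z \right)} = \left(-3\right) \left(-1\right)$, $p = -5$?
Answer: $57$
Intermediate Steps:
$O{\left(Q,z \right)} = 3$
$k{\left(G \right)} = 0$ ($k{\left(G \right)} = \left(-5\right) 0 \cdot 6 = 0 \cdot 6 = 0$)
$b = -13$ ($b = 3 \left(-3\right) - 4 = -9 - 4 = -13$)
$K = 0$ ($K = 7 \left(\left(-13\right) 0\right) = 7 \cdot 0 = 0$)
$N{\left(o,I \right)} = 6$ ($N{\left(o,I \right)} = 6 - 0 = 6 + 0 = 6$)
$N{\left(62,106 \right)} + x{\left(-143,84 \right)} = 6 + 51 = 57$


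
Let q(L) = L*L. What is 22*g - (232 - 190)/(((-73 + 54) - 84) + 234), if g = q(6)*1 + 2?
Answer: 109474/131 ≈ 835.68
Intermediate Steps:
q(L) = L²
g = 38 (g = 6²*1 + 2 = 36*1 + 2 = 36 + 2 = 38)
22*g - (232 - 190)/(((-73 + 54) - 84) + 234) = 22*38 - (232 - 190)/(((-73 + 54) - 84) + 234) = 836 - 42/((-19 - 84) + 234) = 836 - 42/(-103 + 234) = 836 - 42/131 = 109474/131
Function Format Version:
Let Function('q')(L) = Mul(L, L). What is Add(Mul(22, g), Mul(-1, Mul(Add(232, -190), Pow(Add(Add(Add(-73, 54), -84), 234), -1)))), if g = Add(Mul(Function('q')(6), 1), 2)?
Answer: Rational(109474, 131) ≈ 835.68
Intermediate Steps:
Function('q')(L) = Pow(L, 2)
g = 38 (g = Add(Mul(Pow(6, 2), 1), 2) = Add(Mul(36, 1), 2) = Add(36, 2) = 38)
Add(Mul(22, g), Mul(-1, Mul(Add(232, -190), Pow(Add(Add(Add(-73, 54), -84), 234), -1)))) = Add(Mul(22, 38), Mul(-1, Mul(Add(232, -190), Pow(Add(Add(Add(-73, 54), -84), 234), -1)))) = Add(836, Mul(-1, Mul(42, Pow(Add(Add(-19, -84), 234), -1)))) = Add(836, Mul(-1, Mul(42, Pow(Add(-103, 234), -1)))) = Add(836, Mul(-1, Mul(42, Pow(131, -1)))) = Add(836, Mul(-1, Mul(42, Rational(1, 131)))) = Add(836, Mul(-1, Rational(42, 131))) = Add(836, Rational(-42, 131)) = Rational(109474, 131)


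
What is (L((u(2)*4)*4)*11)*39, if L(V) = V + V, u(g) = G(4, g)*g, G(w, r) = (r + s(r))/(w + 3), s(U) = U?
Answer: 109824/7 ≈ 15689.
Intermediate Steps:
G(w, r) = 2*r/(3 + w) (G(w, r) = (r + r)/(w + 3) = (2*r)/(3 + w) = 2*r/(3 + w))
u(g) = 2*g²/7 (u(g) = (2*g/(3 + 4))*g = (2*g/7)*g = 2*g²/7)
L(V) = 2*V
(L((u(2)*4)*4)*11)*39 = ((2*((((2/7)*2²)*4)*4))*11)*39 = ((2*((((2/7)*4)*4)*4))*11)*39 = ((2*(((8/7)*4)*4))*11)*39 = ((2*((32/7)*4))*11)*39 = ((2*(128/7))*11)*39 = ((256/7)*11)*39 = (2816/7)*39 = 109824/7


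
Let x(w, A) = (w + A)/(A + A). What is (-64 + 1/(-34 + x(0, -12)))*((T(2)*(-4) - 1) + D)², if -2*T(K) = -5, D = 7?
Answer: -68640/67 ≈ -1024.5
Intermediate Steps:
T(K) = 5/2 (T(K) = -½*(-5) = 5/2)
x(w, A) = (A + w)/(2*A) (x(w, A) = (A + w)/((2*A)) = (A + w)*(1/(2*A)) = (A + w)/(2*A))
(-64 + 1/(-34 + x(0, -12)))*((T(2)*(-4) - 1) + D)² = (-64 + 1/(-34 + (½)*(-12 + 0)/(-12)))*(((5/2)*(-4) - 1) + 7)² = (-64 + 1/(-34 + (½)*(-1/12)*(-12)))*((-10 - 1) + 7)² = (-64 + 1/(-34 + ½))*(-11 + 7)² = (-64 + 1/(-67/2))*(-4)² = (-64 - 2/67)*16 = -4290/67*16 = -68640/67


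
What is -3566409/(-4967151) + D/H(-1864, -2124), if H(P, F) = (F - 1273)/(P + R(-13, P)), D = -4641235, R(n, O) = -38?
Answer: -2088007330993957/803495807 ≈ -2.5987e+6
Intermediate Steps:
H(P, F) = (-1273 + F)/(-38 + P) (H(P, F) = (F - 1273)/(P - 38) = (-1273 + F)/(-38 + P))
-3566409/(-4967151) + D/H(-1864, -2124) = -3566409/(-4967151) - 4641235*(-38 - 1864)/(-1273 - 2124) = -3566409*(-1/4967151) - 4641235/(-3397/(-1902)) = 169829/236531 - 4641235/((-1/1902*(-3397))) = 169829/236531 - 4641235/3397/1902 = 169829/236531 - 4641235*1902/3397 = 169829/236531 - 8827628970/3397 = -2088007330993957/803495807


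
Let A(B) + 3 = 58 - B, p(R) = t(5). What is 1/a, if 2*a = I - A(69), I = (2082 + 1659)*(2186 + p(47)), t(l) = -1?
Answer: 2/8174099 ≈ 2.4468e-7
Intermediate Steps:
p(R) = -1
A(B) = 55 - B (A(B) = -3 + (58 - B) = 55 - B)
I = 8174085 (I = (2082 + 1659)*(2186 - 1) = 3741*2185 = 8174085)
a = 8174099/2 (a = (8174085 - (55 - 1*69))/2 = (8174085 - (55 - 69))/2 = (8174085 - 1*(-14))/2 = (8174085 + 14)/2 = (½)*8174099 = 8174099/2 ≈ 4.0870e+6)
1/a = 1/(8174099/2) = 2/8174099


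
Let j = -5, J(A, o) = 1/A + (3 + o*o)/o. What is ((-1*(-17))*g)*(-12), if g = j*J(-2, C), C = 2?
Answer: 3060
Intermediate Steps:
J(A, o) = 1/A + (3 + o²)/o
g = -15 (g = -5*(2 + 1/(-2) + 3/2) = -5*(2 - ½ + 3*(½)) = -5*(2 - ½ + 3/2) = -5*3 = -15)
((-1*(-17))*g)*(-12) = (-1*(-17)*(-15))*(-12) = (17*(-15))*(-12) = -255*(-12) = 3060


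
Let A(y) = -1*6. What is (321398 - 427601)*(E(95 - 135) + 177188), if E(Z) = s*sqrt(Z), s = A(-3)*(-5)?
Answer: -18817897164 - 6372180*I*sqrt(10) ≈ -1.8818e+10 - 2.0151e+7*I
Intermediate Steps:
A(y) = -6
s = 30 (s = -6*(-5) = 30)
E(Z) = 30*sqrt(Z)
(321398 - 427601)*(E(95 - 135) + 177188) = (321398 - 427601)*(30*sqrt(95 - 135) + 177188) = -106203*(30*sqrt(-40) + 177188) = -106203*(30*(2*I*sqrt(10)) + 177188) = -106203*(60*I*sqrt(10) + 177188) = -106203*(177188 + 60*I*sqrt(10)) = -18817897164 - 6372180*I*sqrt(10)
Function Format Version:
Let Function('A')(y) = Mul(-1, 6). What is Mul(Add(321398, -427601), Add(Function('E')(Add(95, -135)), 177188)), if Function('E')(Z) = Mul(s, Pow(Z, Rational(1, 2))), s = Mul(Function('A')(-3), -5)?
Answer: Add(-18817897164, Mul(-6372180, I, Pow(10, Rational(1, 2)))) ≈ Add(-1.8818e+10, Mul(-2.0151e+7, I))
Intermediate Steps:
Function('A')(y) = -6
s = 30 (s = Mul(-6, -5) = 30)
Function('E')(Z) = Mul(30, Pow(Z, Rational(1, 2)))
Mul(Add(321398, -427601), Add(Function('E')(Add(95, -135)), 177188)) = Mul(Add(321398, -427601), Add(Mul(30, Pow(Add(95, -135), Rational(1, 2))), 177188)) = Mul(-106203, Add(Mul(30, Pow(-40, Rational(1, 2))), 177188)) = Mul(-106203, Add(Mul(30, Mul(2, I, Pow(10, Rational(1, 2)))), 177188)) = Mul(-106203, Add(Mul(60, I, Pow(10, Rational(1, 2))), 177188)) = Mul(-106203, Add(177188, Mul(60, I, Pow(10, Rational(1, 2))))) = Add(-18817897164, Mul(-6372180, I, Pow(10, Rational(1, 2))))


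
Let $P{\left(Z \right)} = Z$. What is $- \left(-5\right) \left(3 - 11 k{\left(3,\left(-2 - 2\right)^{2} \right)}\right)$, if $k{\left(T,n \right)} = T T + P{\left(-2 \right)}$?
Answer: $-370$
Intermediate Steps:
$k{\left(T,n \right)} = -2 + T^{2}$ ($k{\left(T,n \right)} = T T - 2 = T^{2} - 2 = -2 + T^{2}$)
$- \left(-5\right) \left(3 - 11 k{\left(3,\left(-2 - 2\right)^{2} \right)}\right) = - \left(-5\right) \left(3 - 11 \left(-2 + 3^{2}\right)\right) = - \left(-5\right) \left(3 - 11 \left(-2 + 9\right)\right) = - \left(-5\right) \left(3 - 77\right) = - \left(-5\right) \left(-74\right) = \left(-1\right) 370 = -370$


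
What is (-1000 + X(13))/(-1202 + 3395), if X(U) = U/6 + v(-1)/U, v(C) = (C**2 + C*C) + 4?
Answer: -77795/171054 ≈ -0.45480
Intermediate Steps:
v(C) = 4 + 2*C**2 (v(C) = (C**2 + C**2) + 4 = 2*C**2 + 4 = 4 + 2*C**2)
X(U) = 6/U + U/6 (X(U) = U/6 + (4 + 2*(-1)**2)/U = U*(1/6) + (4 + 2*1)/U = U/6 + (4 + 2)/U = U/6 + 6/U = 6/U + U/6)
(-1000 + X(13))/(-1202 + 3395) = (-1000 + (6/13 + (1/6)*13))/(-1202 + 3395) = (-1000 + (6*(1/13) + 13/6))/2193 = (-1000 + (6/13 + 13/6))*(1/2193) = (-1000 + 205/78)*(1/2193) = -77795/78*1/2193 = -77795/171054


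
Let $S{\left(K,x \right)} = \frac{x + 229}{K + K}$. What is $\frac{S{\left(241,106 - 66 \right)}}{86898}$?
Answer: $\frac{269}{41884836} \approx 6.4224 \cdot 10^{-6}$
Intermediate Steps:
$S{\left(K,x \right)} = \frac{229 + x}{2 K}$
$\frac{S{\left(241,106 - 66 \right)}}{86898} = \frac{\frac{1}{2} \cdot \frac{1}{241} \left(229 + \left(106 - 66\right)\right)}{86898} = \frac{1}{2} \cdot \frac{1}{241} \left(229 + 40\right) \frac{1}{86898} = \frac{1}{2} \cdot \frac{1}{241} \cdot 269 \cdot \frac{1}{86898} = \frac{269}{482} \cdot \frac{1}{86898} = \frac{269}{41884836}$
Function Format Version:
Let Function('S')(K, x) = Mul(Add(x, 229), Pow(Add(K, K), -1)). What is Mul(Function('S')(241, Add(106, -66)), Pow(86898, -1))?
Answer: Rational(269, 41884836) ≈ 6.4224e-6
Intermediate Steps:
Function('S')(K, x) = Mul(Rational(1, 2), Pow(K, -1), Add(229, x)) (Function('S')(K, x) = Mul(Add(229, x), Pow(Mul(2, K), -1)) = Mul(Add(229, x), Mul(Rational(1, 2), Pow(K, -1))) = Mul(Rational(1, 2), Pow(K, -1), Add(229, x)))
Mul(Function('S')(241, Add(106, -66)), Pow(86898, -1)) = Mul(Mul(Rational(1, 2), Pow(241, -1), Add(229, Add(106, -66))), Pow(86898, -1)) = Mul(Mul(Rational(1, 2), Rational(1, 241), Add(229, 40)), Rational(1, 86898)) = Mul(Mul(Rational(1, 2), Rational(1, 241), 269), Rational(1, 86898)) = Mul(Rational(269, 482), Rational(1, 86898)) = Rational(269, 41884836)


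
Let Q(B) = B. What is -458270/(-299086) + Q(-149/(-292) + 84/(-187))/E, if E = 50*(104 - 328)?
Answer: 28026080344419/18291046977280 ≈ 1.5322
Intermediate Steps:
E = -11200 (E = 50*(-224) = -11200)
-458270/(-299086) + Q(-149/(-292) + 84/(-187))/E = -458270/(-299086) + (-149/(-292) + 84/(-187))/(-11200) = -458270*(-1/299086) + (-149*(-1/292) + 84*(-1/187))*(-1/11200) = 229135/149543 + (149/292 - 84/187)*(-1/11200) = 229135/149543 + (3335/54604)*(-1/11200) = 229135/149543 - 667/122312960 = 28026080344419/18291046977280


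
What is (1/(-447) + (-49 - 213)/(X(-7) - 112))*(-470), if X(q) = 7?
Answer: -1222094/1043 ≈ -1171.7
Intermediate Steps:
(1/(-447) + (-49 - 213)/(X(-7) - 112))*(-470) = (1/(-447) + (-49 - 213)/(7 - 112))*(-470) = (-1/447 - 262/(-105))*(-470) = (-1/447 - 262*(-1/105))*(-470) = (-1/447 + 262/105)*(-470) = (13001/5215)*(-470) = -1222094/1043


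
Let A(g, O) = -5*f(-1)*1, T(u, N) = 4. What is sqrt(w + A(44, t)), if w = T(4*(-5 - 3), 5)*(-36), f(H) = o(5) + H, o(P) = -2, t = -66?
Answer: I*sqrt(129) ≈ 11.358*I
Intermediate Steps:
f(H) = -2 + H
A(g, O) = 15 (A(g, O) = -5*(-2 - 1)*1 = -5*(-3)*1 = 15*1 = 15)
w = -144 (w = 4*(-36) = -144)
sqrt(w + A(44, t)) = sqrt(-144 + 15) = sqrt(-129) = I*sqrt(129)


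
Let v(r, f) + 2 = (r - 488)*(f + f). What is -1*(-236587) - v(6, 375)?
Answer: 598089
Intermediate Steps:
v(r, f) = -2 + 2*f*(-488 + r) (v(r, f) = -2 + (r - 488)*(f + f) = -2 + (-488 + r)*(2*f) = -2 + 2*f*(-488 + r))
-1*(-236587) - v(6, 375) = -1*(-236587) - (-2 - 976*375 + 2*375*6) = 236587 - (-2 - 366000 + 4500) = 236587 - 1*(-361502) = 236587 + 361502 = 598089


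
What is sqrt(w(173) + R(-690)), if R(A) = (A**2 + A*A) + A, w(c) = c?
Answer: sqrt(951683) ≈ 975.54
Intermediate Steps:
R(A) = A + 2*A**2 (R(A) = (A**2 + A**2) + A = 2*A**2 + A = A + 2*A**2)
sqrt(w(173) + R(-690)) = sqrt(173 - 690*(1 + 2*(-690))) = sqrt(173 - 690*(1 - 1380)) = sqrt(173 - 690*(-1379)) = sqrt(173 + 951510) = sqrt(951683)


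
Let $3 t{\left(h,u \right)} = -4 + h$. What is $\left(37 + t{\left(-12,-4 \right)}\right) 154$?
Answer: $\frac{14630}{3} \approx 4876.7$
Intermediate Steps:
$t{\left(h,u \right)} = - \frac{4}{3} + \frac{h}{3}$ ($t{\left(h,u \right)} = \frac{-4 + h}{3} = - \frac{4}{3} + \frac{h}{3}$)
$\left(37 + t{\left(-12,-4 \right)}\right) 154 = \left(37 + \left(- \frac{4}{3} + \frac{1}{3} \left(-12\right)\right)\right) 154 = \left(37 - \frac{16}{3}\right) 154 = \frac{95}{3} \cdot 154 = \frac{14630}{3}$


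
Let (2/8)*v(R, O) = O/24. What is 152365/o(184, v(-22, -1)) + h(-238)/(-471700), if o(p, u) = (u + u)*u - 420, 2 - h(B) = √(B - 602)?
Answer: -646835142059/1782790150 + I*√210/235850 ≈ -362.82 + 6.1443e-5*I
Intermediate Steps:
v(R, O) = O/6 (v(R, O) = 4*(O/24) = O/6)
h(B) = 2 - √(-602 + B) (h(B) = 2 - √(B - 602) = 2 - √(-602 + B))
o(p, u) = -420 + 2*u² (o(p, u) = (2*u)*u - 420 = 2*u² - 420 = -420 + 2*u²)
152365/o(184, v(-22, -1)) + h(-238)/(-471700) = 152365/(-420 + 2*((⅙)*(-1))²) + (2 - √(-602 - 238))/(-471700) = 152365/(-420 + 2*(-⅙)²) + (2 - √(-840))*(-1/471700) = 152365/(-420 + 2*(1/36)) + (2 - 2*I*√210)*(-1/471700) = 152365/(-420 + 1/18) + (2 - 2*I*√210)*(-1/471700) = 152365/(-7559/18) + (-1/235850 + I*√210/235850) = 152365*(-18/7559) + (-1/235850 + I*√210/235850) = -2742570/7559 + (-1/235850 + I*√210/235850) = -646835142059/1782790150 + I*√210/235850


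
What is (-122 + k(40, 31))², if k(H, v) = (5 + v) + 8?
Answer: 6084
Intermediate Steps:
k(H, v) = 13 + v
(-122 + k(40, 31))² = (-122 + (13 + 31))² = (-122 + 44)² = (-78)² = 6084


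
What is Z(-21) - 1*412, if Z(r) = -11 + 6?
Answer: -417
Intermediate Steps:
Z(r) = -5
Z(-21) - 1*412 = -5 - 1*412 = -5 - 412 = -417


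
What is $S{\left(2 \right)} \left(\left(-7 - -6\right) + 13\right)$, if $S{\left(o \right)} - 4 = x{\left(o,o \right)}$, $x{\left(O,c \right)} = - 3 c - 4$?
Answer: $-72$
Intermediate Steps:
$x{\left(O,c \right)} = -4 - 3 c$
$S{\left(o \right)} = - 3 o$ ($S{\left(o \right)} = 4 - \left(4 + 3 o\right) = - 3 o$)
$S{\left(2 \right)} \left(\left(-7 - -6\right) + 13\right) = \left(-3\right) 2 \left(\left(-7 - -6\right) + 13\right) = - 6 \left(\left(-7 + 6\right) + 13\right) = - 6 \left(-1 + 13\right) = \left(-6\right) 12 = -72$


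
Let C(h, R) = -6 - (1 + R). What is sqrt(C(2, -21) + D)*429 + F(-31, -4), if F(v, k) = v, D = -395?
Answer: -31 + 429*I*sqrt(381) ≈ -31.0 + 8373.8*I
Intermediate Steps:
C(h, R) = -7 - R (C(h, R) = -6 + (-1 - R) = -7 - R)
sqrt(C(2, -21) + D)*429 + F(-31, -4) = sqrt((-7 - 1*(-21)) - 395)*429 - 31 = sqrt((-7 + 21) - 395)*429 - 31 = sqrt(14 - 395)*429 - 31 = sqrt(-381)*429 - 31 = (I*sqrt(381))*429 - 31 = 429*I*sqrt(381) - 31 = -31 + 429*I*sqrt(381)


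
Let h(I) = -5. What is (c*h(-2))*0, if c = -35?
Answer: 0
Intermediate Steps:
(c*h(-2))*0 = -35*(-5)*0 = 175*0 = 0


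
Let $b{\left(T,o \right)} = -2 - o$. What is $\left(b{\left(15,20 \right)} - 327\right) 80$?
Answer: $-27920$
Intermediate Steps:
$\left(b{\left(15,20 \right)} - 327\right) 80 = \left(\left(-2 - 20\right) - 327\right) 80 = \left(-22 - 327\right) 80 = \left(-349\right) 80 = -27920$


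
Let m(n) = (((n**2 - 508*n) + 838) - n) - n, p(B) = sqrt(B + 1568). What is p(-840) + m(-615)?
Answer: 692713 + 2*sqrt(182) ≈ 6.9274e+5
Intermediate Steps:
p(B) = sqrt(1568 + B)
m(n) = 838 + n**2 - 510*n (m(n) = ((838 + n**2 - 508*n) - n) - n = (838 + n**2 - 509*n) - n = 838 + n**2 - 510*n)
p(-840) + m(-615) = sqrt(1568 - 840) + (838 + (-615)**2 - 510*(-615)) = sqrt(728) + (838 + 378225 + 313650) = 2*sqrt(182) + 692713 = 692713 + 2*sqrt(182)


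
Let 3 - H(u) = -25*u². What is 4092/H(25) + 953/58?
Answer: 3782705/226606 ≈ 16.693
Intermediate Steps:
H(u) = 3 + 25*u² (H(u) = 3 - (-25)*u² = 3 + 25*u²)
4092/H(25) + 953/58 = 4092/(3 + 25*25²) + 953/58 = 4092/(3 + 25*625) + 953*(1/58) = 4092/(3 + 15625) + 953/58 = 4092/15628 + 953/58 = 4092*(1/15628) + 953/58 = 1023/3907 + 953/58 = 3782705/226606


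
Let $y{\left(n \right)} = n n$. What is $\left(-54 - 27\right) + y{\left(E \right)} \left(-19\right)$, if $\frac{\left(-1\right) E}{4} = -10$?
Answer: $-30481$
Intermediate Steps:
$E = 40$ ($E = \left(-4\right) \left(-10\right) = 40$)
$y{\left(n \right)} = n^{2}$
$\left(-54 - 27\right) + y{\left(E \right)} \left(-19\right) = \left(-54 - 27\right) + 40^{2} \left(-19\right) = -81 + 1600 \left(-19\right) = -81 - 30400 = -30481$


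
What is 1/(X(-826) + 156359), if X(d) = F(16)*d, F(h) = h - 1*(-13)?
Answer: 1/132405 ≈ 7.5526e-6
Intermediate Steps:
F(h) = 13 + h (F(h) = h + 13 = 13 + h)
X(d) = 29*d (X(d) = (13 + 16)*d = 29*d)
1/(X(-826) + 156359) = 1/(29*(-826) + 156359) = 1/(-23954 + 156359) = 1/132405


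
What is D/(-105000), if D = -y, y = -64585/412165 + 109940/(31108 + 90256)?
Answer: 156146359/21884621963750 ≈ 7.1350e-6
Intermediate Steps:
y = 1873756308/2501099653 (y = -64585*1/412165 + 109940/121364 = -12917/82433 + 109940*(1/121364) = -12917/82433 + 27485/30341 = 1873756308/2501099653 ≈ 0.74917)
D = -1873756308/2501099653 (D = -1*1873756308/2501099653 = -1873756308/2501099653 ≈ -0.74917)
D/(-105000) = -1873756308/2501099653/(-105000) = -1873756308/2501099653*(-1/105000) = 156146359/21884621963750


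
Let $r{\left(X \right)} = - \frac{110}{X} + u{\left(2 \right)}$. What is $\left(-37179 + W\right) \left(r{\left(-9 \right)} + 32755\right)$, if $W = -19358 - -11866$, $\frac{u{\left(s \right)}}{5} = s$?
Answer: $- \frac{13177721645}{9} \approx -1.4642 \cdot 10^{9}$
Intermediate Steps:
$u{\left(s \right)} = 5 s$
$r{\left(X \right)} = 10 - \frac{110}{X}$ ($r{\left(X \right)} = - \frac{110}{X} + 5 \cdot 2 = - \frac{110}{X} + 10 = 10 - \frac{110}{X}$)
$W = -7492$ ($W = -19358 + 11866 = -7492$)
$\left(-37179 + W\right) \left(r{\left(-9 \right)} + 32755\right) = \left(-37179 - 7492\right) \left(\left(10 - \frac{110}{-9}\right) + 32755\right) = - 44671 \left(\left(10 - - \frac{110}{9}\right) + 32755\right) = - 44671 \left(\left(10 + \frac{110}{9}\right) + 32755\right) = - 44671 \left(\frac{200}{9} + 32755\right) = \left(-44671\right) \frac{294995}{9} = - \frac{13177721645}{9}$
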